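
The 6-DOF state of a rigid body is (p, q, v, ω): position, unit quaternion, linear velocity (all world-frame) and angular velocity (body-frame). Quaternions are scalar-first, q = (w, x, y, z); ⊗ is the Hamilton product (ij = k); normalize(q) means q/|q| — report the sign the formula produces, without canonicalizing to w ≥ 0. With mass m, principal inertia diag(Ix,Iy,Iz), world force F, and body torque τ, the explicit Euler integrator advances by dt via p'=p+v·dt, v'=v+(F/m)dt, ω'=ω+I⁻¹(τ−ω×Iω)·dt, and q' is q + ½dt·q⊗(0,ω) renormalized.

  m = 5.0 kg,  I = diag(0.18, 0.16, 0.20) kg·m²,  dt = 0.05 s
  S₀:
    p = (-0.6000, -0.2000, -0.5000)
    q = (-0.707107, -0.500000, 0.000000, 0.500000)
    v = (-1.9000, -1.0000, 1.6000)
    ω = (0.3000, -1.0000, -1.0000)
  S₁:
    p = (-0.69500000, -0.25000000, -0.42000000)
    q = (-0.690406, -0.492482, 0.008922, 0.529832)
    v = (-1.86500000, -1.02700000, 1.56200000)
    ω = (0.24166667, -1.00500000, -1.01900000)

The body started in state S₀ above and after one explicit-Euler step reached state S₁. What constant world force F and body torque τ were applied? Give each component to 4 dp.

ω₁ − ω₀ = (-0.05833333, -0.00500000, -0.01900000)
τ = I·(Δω/dt) + ω₀×(Iω₀) = (-0.1700, -0.0100, -0.0700)
Δv = v₁−v₀ = (0.03500000, -0.02700000, -0.03800000)
F = m·Δv/dt = (3.5000, -2.7000, -3.8000)

F = (3.5000, -2.7000, -3.8000)
τ = (-0.1700, -0.0100, -0.0700)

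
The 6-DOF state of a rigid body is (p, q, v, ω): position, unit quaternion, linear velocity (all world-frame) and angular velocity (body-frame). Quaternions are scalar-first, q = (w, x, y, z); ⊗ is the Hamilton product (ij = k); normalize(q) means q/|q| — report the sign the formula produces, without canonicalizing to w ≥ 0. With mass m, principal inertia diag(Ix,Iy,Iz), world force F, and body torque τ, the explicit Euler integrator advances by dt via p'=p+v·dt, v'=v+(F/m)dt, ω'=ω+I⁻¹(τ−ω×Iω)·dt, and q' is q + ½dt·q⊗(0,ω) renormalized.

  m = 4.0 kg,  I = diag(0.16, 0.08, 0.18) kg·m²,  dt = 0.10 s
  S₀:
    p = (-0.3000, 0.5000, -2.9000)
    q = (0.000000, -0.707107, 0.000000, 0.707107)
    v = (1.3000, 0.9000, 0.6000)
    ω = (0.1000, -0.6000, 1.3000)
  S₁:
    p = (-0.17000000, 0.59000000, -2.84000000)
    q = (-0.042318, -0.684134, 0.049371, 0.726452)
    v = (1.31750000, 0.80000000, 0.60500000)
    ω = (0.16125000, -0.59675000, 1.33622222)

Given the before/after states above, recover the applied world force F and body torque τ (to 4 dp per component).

F = (0.7000, -4.0000, 0.2000)
τ = (0.0200, 0.0000, 0.0700)

ω₁ − ω₀ = (0.06125000, 0.00325000, 0.03622222)
gyro term ω₀×Iω₀ = (-0.0780, -0.0026, 0.0048)
τ = I·(Δω/dt) + ω₀×(Iω₀) = (0.0200, 0.0000, 0.0700)
Δv = v₁−v₀ = (0.01750000, -0.10000000, 0.00500000)
m·(v₁−v₀)/dt = (0.7000, -4.0000, 0.2000)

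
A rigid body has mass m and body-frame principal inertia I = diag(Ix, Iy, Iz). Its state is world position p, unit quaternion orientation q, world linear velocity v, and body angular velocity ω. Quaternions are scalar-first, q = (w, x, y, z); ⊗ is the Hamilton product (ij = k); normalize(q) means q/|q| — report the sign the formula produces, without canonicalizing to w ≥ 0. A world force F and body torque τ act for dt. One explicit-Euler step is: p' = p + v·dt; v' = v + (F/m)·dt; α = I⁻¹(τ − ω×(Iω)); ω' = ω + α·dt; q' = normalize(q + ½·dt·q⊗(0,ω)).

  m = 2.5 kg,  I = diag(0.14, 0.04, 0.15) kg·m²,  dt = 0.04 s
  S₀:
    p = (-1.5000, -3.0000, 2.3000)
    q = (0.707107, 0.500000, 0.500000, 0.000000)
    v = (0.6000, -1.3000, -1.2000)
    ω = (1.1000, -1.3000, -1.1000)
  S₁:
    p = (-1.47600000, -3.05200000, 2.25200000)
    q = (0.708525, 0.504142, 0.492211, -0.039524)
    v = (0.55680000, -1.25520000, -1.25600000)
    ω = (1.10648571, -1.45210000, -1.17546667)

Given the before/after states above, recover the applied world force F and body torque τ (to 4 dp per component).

F = (-2.7000, 2.8000, -3.5000)
τ = (0.1800, -0.1400, -0.1400)

velocity change Δv = (-0.04320000, 0.04480000, -0.05600000)
m·(v₁−v₀)/dt = (-2.7000, 2.8000, -3.5000)
Δω = ω₁−ω₀ = (0.00648571, -0.15210000, -0.07546667)
applied torque τ = (0.1800, -0.1400, -0.1400)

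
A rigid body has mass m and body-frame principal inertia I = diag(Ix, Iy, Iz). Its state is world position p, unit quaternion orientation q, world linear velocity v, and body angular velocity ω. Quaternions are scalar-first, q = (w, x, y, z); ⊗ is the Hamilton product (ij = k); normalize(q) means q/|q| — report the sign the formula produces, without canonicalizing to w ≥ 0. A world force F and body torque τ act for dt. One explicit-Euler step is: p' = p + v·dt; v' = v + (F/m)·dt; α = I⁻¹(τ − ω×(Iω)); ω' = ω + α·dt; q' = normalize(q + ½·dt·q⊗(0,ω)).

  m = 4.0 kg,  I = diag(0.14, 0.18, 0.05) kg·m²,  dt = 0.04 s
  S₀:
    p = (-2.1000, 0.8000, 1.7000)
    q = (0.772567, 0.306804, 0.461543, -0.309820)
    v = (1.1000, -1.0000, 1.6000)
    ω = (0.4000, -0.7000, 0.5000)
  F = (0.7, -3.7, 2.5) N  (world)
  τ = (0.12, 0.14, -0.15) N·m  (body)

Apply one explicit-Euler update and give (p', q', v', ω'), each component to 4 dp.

new position p' = (-2.0560, 0.7600, 1.7640)
v' = v + a·dt = (1.1070, -1.0370, 1.6250)
(τ − ω×Iω)/I = (0.5321, 0.6778, -2.7760)
ω' = ω + α·dt = (0.4213, -0.6729, 0.3890)
2q̇ = q⊗(0,ω) = (0.3552685, 0.3229243, -0.8181269, -0.0130965)
q' = normalize(q + ½dt·q⊗(0,ω)) = (0.7795, 0.3132, 0.4451, -0.3100)

p' = (-2.0560, 0.7600, 1.7640)
q' = (0.7795, 0.3132, 0.4451, -0.3100)
v' = (1.1070, -1.0370, 1.6250)
ω' = (0.4213, -0.6729, 0.3890)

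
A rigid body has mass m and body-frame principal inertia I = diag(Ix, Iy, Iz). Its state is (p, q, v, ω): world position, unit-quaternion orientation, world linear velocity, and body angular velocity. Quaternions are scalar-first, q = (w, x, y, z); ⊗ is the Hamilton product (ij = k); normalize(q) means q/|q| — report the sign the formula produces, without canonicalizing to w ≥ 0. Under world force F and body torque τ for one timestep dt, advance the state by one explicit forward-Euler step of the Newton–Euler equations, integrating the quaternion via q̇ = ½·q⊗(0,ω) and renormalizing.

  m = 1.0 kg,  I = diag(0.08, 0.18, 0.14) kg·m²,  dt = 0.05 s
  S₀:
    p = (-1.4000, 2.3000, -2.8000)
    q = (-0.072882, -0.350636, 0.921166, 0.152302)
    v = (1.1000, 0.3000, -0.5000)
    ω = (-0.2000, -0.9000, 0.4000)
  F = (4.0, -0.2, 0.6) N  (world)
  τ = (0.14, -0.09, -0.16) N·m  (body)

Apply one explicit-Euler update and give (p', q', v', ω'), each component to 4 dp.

a = (4.0000, -0.2000, 0.6000)
p' = p + v·dt = (-1.3450, 2.3150, -2.8250)
v' = v + a·dt = (1.3000, 0.2900, -0.4700)
(τ − ω×Iω)/I = (1.5700, -0.5267, -1.2714)
ω' = ω + α·dt = (-0.1215, -0.9263, 0.3364)
2q̇ = q⊗(0,ω) = (0.6980014, 0.5201146, 0.1753878, 0.4706528)
updated quaternion q' = (-0.0554, -0.3375, 0.9253, 0.1640)

p' = (-1.3450, 2.3150, -2.8250)
q' = (-0.0554, -0.3375, 0.9253, 0.1640)
v' = (1.3000, 0.2900, -0.4700)
ω' = (-0.1215, -0.9263, 0.3364)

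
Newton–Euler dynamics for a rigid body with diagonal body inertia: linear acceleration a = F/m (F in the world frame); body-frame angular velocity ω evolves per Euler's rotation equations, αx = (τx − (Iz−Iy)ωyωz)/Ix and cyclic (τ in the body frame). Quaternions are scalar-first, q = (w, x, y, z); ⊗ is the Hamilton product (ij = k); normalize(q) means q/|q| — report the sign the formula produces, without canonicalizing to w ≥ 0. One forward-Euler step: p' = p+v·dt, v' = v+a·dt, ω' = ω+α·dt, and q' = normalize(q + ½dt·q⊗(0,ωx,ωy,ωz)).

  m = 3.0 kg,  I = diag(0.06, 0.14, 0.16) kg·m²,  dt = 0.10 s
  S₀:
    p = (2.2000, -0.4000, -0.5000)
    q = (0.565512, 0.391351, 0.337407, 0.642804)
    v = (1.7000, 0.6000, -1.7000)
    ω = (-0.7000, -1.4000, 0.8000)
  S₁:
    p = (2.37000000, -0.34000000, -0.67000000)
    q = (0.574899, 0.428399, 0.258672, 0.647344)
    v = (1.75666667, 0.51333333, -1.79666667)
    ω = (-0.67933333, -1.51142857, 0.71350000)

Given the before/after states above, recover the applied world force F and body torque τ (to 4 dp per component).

velocity change Δv = (0.05666667, -0.08666667, -0.09666667)
applied force F = (1.7000, -2.6000, -2.9000)
rate change Δω = (0.02066667, -0.11142857, -0.08650000)
I·α + gyro = (-0.0100, -0.1000, -0.0600)

F = (1.7000, -2.6000, -2.9000)
τ = (-0.0100, -0.1000, -0.0600)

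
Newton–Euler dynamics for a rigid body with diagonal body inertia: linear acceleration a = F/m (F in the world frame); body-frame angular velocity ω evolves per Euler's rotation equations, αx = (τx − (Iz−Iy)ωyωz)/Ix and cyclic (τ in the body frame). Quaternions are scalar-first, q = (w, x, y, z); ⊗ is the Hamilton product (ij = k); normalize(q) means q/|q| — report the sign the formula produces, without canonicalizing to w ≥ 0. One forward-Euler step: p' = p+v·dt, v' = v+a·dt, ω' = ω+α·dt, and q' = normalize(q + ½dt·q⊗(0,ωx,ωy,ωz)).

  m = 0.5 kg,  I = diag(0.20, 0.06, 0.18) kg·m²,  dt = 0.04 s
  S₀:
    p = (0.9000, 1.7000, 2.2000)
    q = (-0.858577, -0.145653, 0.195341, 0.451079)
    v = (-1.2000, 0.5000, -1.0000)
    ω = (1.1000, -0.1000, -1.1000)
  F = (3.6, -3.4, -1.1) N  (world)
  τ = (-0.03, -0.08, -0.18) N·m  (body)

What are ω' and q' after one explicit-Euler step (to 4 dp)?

precession coupling ω×(Iω) = (0.0132, -0.0242, 0.0154)
angular accel α = (-0.2160, -0.9300, -1.0856)
ω' = ω + α·dt = (1.0914, -0.1372, -1.1434)
2q̇ = q⊗(0,ω) = (0.6759393, -1.1142019, 0.4218263, 0.7441249)
updated quaternion q' = (-0.8446, -0.1679, 0.2037, 0.4657)

ω' = (1.0914, -0.1372, -1.1434)
q' = (-0.8446, -0.1679, 0.2037, 0.4657)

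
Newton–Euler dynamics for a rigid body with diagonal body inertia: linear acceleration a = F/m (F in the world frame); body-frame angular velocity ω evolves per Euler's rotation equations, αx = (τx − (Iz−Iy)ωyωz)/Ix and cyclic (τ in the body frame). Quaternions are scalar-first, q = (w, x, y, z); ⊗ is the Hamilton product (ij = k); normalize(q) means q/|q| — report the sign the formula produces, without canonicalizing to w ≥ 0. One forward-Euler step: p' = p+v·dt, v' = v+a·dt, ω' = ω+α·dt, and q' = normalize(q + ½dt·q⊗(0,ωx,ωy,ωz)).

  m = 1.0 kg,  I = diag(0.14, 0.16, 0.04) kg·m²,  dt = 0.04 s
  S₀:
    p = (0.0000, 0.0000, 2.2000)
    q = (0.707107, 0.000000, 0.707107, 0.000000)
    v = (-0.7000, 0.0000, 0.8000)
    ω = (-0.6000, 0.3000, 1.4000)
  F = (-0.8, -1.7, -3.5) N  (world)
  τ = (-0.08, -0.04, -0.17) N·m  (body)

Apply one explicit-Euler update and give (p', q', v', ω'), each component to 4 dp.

p' = (-0.0280, 0.0000, 2.2320)
q' = (0.7025, 0.0113, 0.7110, 0.0283)
v' = (-0.7320, -0.0680, 0.6600)
ω' = (-0.6085, 0.3110, 1.2336)

angular accel α = (-0.2114, 0.2750, -4.1600)
new body rate ω' = (-0.6085, 0.3110, 1.2336)
Hamilton product q⊗(0,ω) = (-0.2121321, 0.5656856, 0.2121321, 1.4142140)
updated quaternion q' = (0.7025, 0.0113, 0.7110, 0.0283)
linear accel F/m = (-0.8000, -1.7000, -3.5000)
p + v·dt = (-0.0280, 0.0000, 2.2320)
new velocity v' = (-0.7320, -0.0680, 0.6600)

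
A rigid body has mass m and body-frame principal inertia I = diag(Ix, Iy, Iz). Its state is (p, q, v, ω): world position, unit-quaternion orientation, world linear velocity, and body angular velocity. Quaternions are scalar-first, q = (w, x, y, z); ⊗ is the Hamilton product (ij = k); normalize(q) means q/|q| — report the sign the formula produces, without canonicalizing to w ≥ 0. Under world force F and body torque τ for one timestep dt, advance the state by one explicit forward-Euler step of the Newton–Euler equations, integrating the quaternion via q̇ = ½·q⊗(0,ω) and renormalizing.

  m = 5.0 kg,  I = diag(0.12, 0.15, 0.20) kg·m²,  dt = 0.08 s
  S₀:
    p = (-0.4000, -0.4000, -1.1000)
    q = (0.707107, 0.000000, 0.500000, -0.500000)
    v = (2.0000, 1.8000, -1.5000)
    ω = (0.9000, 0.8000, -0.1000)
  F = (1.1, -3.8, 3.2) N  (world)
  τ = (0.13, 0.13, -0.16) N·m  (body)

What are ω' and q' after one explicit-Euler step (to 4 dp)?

ω' = (0.9893, 0.8655, -0.1726)
q' = (0.6883, 0.0394, 0.5040, -0.5202)

ω×(Iω) gyroscopic = (-0.0040, 0.0072, 0.0216)
α = I⁻¹(τ − ω×Iω) = (1.1167, 0.8187, -0.9080)
ω' = ω + α·dt = (0.9893, 0.8655, -0.1726)
Hamilton product q⊗(0,ω) = (-0.4500000, 0.9863963, 0.1156856, -0.5207107)
updated quaternion q' = (0.6883, 0.0394, 0.5040, -0.5202)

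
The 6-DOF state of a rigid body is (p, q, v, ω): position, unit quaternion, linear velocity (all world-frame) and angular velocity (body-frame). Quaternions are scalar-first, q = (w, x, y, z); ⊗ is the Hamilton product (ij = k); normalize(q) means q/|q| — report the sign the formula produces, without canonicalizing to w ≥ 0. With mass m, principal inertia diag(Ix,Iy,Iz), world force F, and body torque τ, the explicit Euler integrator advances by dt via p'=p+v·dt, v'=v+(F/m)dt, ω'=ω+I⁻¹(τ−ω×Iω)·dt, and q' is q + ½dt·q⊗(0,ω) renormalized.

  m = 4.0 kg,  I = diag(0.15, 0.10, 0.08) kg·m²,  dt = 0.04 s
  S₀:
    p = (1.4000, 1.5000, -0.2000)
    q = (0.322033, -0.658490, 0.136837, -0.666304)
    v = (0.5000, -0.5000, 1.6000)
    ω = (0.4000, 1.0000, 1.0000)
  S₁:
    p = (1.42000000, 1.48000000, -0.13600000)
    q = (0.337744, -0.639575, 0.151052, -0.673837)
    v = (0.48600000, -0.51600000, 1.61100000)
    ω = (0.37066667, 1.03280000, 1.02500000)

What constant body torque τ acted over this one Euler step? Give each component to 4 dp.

rate change Δω = (-0.02933333, 0.03280000, 0.02500000)
gyro term ω₀×Iω₀ = (-0.0200, 0.0280, -0.0200)
τ = I·(Δω/dt) + ω₀×(Iω₀) = (-0.1300, 0.1100, 0.0300)

τ = (-0.1300, 0.1100, 0.0300)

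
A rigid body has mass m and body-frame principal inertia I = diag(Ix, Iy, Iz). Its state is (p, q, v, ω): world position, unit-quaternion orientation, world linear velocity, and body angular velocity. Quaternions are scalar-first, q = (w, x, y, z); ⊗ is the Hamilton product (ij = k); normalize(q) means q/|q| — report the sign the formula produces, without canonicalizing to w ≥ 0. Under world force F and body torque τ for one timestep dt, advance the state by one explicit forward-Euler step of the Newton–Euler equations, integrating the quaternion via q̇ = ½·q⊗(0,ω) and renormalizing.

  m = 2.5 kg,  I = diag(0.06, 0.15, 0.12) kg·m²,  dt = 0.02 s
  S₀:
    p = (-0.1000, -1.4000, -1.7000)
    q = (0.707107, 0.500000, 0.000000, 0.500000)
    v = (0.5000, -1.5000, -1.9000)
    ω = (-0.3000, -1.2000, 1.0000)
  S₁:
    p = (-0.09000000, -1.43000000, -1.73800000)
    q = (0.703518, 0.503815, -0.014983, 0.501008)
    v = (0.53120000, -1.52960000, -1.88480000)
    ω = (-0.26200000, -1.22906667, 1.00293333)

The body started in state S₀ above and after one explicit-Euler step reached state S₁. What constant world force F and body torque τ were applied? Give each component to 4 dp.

F = (3.9000, -3.7000, 1.9000)
τ = (0.1500, -0.2000, 0.0500)

rate change Δω = (0.03800000, -0.02906667, 0.00293333)
applied torque τ = (0.1500, -0.2000, 0.0500)
velocity change Δv = (0.03120000, -0.02960000, 0.01520000)
m·(v₁−v₀)/dt = (3.9000, -3.7000, 1.9000)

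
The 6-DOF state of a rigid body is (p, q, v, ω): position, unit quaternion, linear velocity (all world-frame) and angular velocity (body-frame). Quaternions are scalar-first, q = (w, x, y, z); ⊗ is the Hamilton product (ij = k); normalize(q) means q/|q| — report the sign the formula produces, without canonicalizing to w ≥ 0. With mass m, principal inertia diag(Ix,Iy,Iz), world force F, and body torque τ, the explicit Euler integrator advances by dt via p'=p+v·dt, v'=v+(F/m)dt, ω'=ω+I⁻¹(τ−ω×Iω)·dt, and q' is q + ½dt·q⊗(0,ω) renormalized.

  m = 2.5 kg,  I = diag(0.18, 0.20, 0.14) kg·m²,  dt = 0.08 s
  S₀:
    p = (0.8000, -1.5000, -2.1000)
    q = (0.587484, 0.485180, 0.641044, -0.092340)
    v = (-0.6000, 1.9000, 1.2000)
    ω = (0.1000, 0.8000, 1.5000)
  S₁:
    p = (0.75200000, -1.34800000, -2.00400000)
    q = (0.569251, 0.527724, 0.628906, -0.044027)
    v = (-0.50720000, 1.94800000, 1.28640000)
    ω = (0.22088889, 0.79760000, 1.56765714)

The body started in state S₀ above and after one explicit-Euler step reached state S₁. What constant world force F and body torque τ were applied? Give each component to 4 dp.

F = (2.9000, 1.5000, 2.7000)
τ = (0.2000, 0.0000, 0.1200)

v₁ − v₀ = (0.09280000, 0.04800000, 0.08640000)
F = m·Δv/dt = (2.9000, 1.5000, 2.7000)
rate change Δω = (0.12088889, -0.00240000, 0.06765714)
gyro term ω₀×Iω₀ = (-0.0720, 0.0060, 0.0016)
τ = I·(Δω/dt) + ω₀×(Iω₀) = (0.2000, 0.0000, 0.1200)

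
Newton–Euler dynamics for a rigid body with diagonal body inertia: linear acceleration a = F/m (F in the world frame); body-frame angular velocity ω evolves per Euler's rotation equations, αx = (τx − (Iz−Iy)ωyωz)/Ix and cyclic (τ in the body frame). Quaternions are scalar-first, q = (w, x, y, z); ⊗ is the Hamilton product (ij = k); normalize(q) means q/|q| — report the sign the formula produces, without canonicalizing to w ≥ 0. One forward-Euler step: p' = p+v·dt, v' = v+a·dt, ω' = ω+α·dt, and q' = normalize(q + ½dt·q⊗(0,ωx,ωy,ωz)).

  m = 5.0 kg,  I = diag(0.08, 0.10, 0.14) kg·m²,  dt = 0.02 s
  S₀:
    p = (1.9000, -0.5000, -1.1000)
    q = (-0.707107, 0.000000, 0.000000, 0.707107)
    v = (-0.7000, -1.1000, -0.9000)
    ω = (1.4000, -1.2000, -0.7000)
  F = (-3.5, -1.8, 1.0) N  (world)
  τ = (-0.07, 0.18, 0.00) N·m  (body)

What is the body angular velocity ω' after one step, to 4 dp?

angular accel α = (-1.2950, 1.2120, 0.2400)
ω + α·dt = (1.3741, -1.1758, -0.6952)

ω' = (1.3741, -1.1758, -0.6952)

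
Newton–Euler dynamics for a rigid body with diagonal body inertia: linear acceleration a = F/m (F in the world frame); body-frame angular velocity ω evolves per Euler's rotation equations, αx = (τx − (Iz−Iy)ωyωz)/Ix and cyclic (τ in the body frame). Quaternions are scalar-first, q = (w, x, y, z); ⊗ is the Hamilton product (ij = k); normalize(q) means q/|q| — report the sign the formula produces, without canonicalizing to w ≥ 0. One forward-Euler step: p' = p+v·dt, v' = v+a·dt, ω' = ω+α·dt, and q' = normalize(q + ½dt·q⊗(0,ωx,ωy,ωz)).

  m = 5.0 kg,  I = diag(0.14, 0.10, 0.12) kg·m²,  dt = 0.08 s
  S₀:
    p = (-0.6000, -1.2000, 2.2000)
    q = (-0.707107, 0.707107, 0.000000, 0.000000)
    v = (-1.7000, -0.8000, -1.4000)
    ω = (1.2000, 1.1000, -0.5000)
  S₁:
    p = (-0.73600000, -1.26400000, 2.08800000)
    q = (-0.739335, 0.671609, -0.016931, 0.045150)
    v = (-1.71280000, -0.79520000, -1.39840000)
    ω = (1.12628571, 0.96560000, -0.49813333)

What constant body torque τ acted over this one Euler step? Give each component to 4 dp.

ω₁ − ω₀ = (-0.07371429, -0.13440000, 0.00186667)
applied torque τ = (-0.1400, -0.1800, -0.0500)

τ = (-0.1400, -0.1800, -0.0500)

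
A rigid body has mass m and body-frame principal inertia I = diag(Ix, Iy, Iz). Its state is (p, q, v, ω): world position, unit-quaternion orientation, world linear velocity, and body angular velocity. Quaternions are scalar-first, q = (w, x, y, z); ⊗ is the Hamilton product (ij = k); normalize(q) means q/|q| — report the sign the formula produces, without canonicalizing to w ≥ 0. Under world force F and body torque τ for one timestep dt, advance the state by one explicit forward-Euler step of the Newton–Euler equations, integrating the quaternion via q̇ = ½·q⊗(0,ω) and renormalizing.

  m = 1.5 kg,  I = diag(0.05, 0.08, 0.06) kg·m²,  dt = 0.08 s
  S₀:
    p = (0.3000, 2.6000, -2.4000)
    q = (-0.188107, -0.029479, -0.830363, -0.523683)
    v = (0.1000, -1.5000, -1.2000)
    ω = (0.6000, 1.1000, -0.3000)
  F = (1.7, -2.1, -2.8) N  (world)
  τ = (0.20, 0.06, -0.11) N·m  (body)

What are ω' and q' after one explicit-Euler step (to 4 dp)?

ω' = (0.9094, 1.1582, -0.4731)
q' = (-0.1569, -0.0010, -0.8504, -0.5021)

gyro term ω×Iω = (0.0066, 0.0018, 0.0198)
(τ − ω×Iω)/I = (3.8680, 0.7275, -2.1633)
ω + α·dt = (0.9094, 1.1582, -0.4731)
Hamilton product q⊗(0,ω) = (0.7739818, 0.7122960, -0.5299712, 0.5222230)
q + ½dt·q⊗(0,ω), renormalized = (-0.1569, -0.0010, -0.8504, -0.5021)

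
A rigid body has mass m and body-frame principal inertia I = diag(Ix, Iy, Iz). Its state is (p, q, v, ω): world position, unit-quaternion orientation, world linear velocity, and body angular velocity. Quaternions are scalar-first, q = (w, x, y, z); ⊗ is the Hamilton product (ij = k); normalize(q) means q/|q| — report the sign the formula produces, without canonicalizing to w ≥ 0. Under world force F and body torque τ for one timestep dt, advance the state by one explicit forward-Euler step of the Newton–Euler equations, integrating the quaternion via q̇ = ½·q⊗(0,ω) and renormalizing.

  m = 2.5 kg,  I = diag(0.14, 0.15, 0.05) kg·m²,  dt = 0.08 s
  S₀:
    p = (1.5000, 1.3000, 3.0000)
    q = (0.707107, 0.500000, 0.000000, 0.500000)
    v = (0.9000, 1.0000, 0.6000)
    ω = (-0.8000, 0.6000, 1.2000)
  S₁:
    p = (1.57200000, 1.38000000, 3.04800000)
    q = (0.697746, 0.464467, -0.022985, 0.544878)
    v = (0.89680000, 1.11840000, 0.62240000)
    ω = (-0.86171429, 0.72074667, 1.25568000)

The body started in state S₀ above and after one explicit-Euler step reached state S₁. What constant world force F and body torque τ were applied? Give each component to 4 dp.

F = (-0.1000, 3.7000, 0.7000)
τ = (-0.1800, 0.1400, 0.0300)

Δω = ω₁−ω₀ = (-0.06171429, 0.12074667, 0.05568000)
τ = I·(Δω/dt) + ω₀×(Iω₀) = (-0.1800, 0.1400, 0.0300)
Δv = v₁−v₀ = (-0.00320000, 0.11840000, 0.02240000)
F = m·Δv/dt = (-0.1000, 3.7000, 0.7000)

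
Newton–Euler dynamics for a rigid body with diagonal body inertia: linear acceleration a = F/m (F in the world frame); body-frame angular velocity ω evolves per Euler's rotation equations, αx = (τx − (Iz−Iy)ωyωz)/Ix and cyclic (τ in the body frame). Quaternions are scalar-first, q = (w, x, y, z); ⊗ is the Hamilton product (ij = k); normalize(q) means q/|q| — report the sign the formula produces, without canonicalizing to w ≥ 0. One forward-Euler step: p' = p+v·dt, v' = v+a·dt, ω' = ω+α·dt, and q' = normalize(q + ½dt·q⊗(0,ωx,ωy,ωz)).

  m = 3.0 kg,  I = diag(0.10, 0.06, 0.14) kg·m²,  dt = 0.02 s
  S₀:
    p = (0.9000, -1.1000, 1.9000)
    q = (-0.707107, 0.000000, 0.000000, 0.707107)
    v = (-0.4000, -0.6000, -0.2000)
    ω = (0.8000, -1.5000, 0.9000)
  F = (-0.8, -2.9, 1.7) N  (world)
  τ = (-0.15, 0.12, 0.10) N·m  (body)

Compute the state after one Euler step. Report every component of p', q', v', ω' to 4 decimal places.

p' = (0.8920, -1.1120, 1.8960)
q' = (-0.7133, 0.0049, 0.0163, 0.7006)
v' = (-0.4053, -0.6193, -0.1887)
ω' = (0.7916, -1.4504, 0.9074)

p' = p + v·dt = (0.8920, -1.1120, 1.8960)
new velocity v' = (-0.4053, -0.6193, -0.1887)
precession coupling ω×(Iω) = (-0.1080, -0.0288, 0.0480)
(τ − ω×Iω)/I = (-0.4200, 2.4800, 0.3714)
new body rate ω' = (0.7916, -1.4504, 0.9074)
q⊗(0,ω) = (-0.6363963, 0.4949749, 1.6263461, -0.6363963)
updated quaternion q' = (-0.7133, 0.0049, 0.0163, 0.7006)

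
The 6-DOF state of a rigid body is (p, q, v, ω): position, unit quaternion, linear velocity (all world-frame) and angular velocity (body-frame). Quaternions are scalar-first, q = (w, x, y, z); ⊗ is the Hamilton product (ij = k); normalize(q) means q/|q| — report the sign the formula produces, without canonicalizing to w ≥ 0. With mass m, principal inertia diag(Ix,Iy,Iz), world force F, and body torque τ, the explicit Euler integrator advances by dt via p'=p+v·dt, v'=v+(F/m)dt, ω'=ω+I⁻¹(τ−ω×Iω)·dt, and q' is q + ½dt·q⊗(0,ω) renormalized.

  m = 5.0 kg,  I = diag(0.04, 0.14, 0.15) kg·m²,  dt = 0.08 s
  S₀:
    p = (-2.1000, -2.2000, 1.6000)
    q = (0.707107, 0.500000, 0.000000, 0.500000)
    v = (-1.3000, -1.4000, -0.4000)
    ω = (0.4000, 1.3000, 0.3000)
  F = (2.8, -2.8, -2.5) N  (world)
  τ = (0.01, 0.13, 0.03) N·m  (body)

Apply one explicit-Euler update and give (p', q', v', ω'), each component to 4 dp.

p' = (-2.2040, -2.3120, 1.5680)
q' = (0.6920, 0.4846, 0.0387, 0.5337)
v' = (-1.2552, -1.4448, -0.4400)
ω' = (0.4122, 1.3818, 0.2883)

(τ − ω×Iω)/I = (0.1525, 1.0229, -0.1467)
ω + α·dt = (0.4122, 1.3818, 0.2883)
q⊗(0,ω) = (-0.3500000, -0.3671572, 0.9692391, 0.8621321)
q + ½dt·q⊗(0,ω), renormalized = (0.6920, 0.4846, 0.0387, 0.5337)
new position p' = (-2.2040, -2.3120, 1.5680)
v' = v + a·dt = (-1.2552, -1.4448, -0.4400)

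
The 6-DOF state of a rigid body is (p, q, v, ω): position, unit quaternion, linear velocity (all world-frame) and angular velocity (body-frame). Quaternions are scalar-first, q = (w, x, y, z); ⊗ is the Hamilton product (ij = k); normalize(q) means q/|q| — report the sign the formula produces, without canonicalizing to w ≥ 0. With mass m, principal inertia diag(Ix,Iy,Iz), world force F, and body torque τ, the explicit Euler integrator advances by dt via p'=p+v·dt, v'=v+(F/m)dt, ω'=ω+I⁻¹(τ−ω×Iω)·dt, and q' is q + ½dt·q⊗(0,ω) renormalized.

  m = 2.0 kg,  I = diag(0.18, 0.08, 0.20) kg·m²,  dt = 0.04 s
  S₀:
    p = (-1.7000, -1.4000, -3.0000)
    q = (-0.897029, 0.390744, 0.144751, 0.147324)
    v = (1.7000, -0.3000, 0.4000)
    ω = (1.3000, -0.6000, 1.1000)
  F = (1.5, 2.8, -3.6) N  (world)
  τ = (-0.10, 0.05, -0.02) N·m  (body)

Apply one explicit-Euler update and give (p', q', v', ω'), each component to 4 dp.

angular accel α = (-0.1156, 0.9825, -0.4900)
ω' = ω + α·dt = (1.2954, -0.5607, 1.0804)
Hamilton product q⊗(0,ω) = (-0.5831730, -0.9185172, 0.2999202, -1.4093546)
q + ½dt·q⊗(0,ω), renormalized = (-0.9081, 0.3721, 0.1507, 0.1191)
new position p' = (-1.6320, -1.4120, -2.9840)
new velocity v' = (1.7300, -0.2440, 0.3280)

p' = (-1.6320, -1.4120, -2.9840)
q' = (-0.9081, 0.3721, 0.1507, 0.1191)
v' = (1.7300, -0.2440, 0.3280)
ω' = (1.2954, -0.5607, 1.0804)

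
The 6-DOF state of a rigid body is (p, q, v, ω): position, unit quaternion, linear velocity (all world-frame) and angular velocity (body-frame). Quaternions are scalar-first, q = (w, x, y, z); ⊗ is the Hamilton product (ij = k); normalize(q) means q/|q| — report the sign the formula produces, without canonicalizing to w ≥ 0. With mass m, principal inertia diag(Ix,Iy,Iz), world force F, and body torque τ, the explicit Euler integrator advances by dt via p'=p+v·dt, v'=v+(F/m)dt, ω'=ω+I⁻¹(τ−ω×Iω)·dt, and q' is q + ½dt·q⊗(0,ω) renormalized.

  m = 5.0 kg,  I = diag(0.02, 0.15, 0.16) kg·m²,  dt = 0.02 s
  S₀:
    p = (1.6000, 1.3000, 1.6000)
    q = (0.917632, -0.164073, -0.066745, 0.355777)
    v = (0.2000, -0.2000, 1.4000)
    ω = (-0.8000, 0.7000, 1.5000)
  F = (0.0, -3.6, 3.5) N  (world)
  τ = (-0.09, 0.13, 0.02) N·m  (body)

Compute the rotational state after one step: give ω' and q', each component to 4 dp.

ω' = (-0.9005, 0.6949, 1.5116)
q' = (0.9113, -0.1749, -0.0607, 0.3678)

angular accel α = (-5.0250, -0.2533, 0.5800)
ω' = ω + α·dt = (-0.9005, 0.6949, 1.5116)
Hamilton product q⊗(0,ω) = (-0.6182024, -1.0832670, 0.6038303, 1.2082009)
q + ½dt·q⊗(0,ω), renormalized = (0.9113, -0.1749, -0.0607, 0.3678)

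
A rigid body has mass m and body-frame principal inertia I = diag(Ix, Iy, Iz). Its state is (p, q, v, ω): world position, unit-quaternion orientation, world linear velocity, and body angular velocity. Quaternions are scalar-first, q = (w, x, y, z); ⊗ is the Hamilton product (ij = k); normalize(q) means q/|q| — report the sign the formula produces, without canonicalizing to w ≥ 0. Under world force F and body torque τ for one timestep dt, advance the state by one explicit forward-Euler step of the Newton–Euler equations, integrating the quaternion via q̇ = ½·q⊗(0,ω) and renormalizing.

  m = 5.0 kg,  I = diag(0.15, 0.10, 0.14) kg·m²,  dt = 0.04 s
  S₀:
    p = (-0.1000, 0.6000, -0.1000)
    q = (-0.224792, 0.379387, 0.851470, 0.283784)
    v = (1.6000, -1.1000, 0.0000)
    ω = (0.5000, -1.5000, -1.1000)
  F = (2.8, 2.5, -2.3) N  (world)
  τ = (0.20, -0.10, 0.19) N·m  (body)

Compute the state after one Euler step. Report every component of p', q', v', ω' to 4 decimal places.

p' = (-0.0360, 0.5560, -0.1000)
q' = (-0.1967, 0.3666, 0.8688, 0.2686)
v' = (1.6224, -1.0800, -0.0184)
ω' = (0.5357, -1.5378, -1.0564)

gyro term ω×Iω = (0.0660, -0.0055, 0.0375)
angular accel α = (0.8933, -0.9450, 1.0893)
ω' = ω + α·dt = (0.5357, -1.5378, -1.0564)
2q̇ = q⊗(0,ω) = (1.3996739, -0.6233370, 0.8964057, -0.7475443)
q' = normalize(q + ½dt·q⊗(0,ω)) = (-0.1967, 0.3666, 0.8688, 0.2686)
a = (0.5600, 0.5000, -0.4600)
p + v·dt = (-0.0360, 0.5560, -0.1000)
v' = v + a·dt = (1.6224, -1.0800, -0.0184)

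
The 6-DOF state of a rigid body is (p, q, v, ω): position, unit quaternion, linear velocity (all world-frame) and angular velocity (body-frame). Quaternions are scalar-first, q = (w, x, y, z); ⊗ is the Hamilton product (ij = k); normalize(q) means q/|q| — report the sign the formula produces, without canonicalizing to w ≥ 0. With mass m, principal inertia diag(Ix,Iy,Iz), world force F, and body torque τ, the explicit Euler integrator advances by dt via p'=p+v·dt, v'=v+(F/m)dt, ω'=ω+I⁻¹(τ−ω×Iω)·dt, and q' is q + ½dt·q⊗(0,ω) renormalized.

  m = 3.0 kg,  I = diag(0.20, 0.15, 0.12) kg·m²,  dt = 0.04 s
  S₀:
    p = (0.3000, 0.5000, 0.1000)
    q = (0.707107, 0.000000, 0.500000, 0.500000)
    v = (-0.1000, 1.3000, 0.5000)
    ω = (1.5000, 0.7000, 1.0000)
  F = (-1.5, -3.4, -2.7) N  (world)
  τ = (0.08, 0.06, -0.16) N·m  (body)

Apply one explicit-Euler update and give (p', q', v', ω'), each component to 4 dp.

precession coupling ω×(Iω) = (-0.0210, 0.1200, -0.0525)
(τ − ω×Iω)/I = (0.5050, -0.4000, -0.8958)
ω + α·dt = (1.5202, 0.6840, 0.9642)
2q̇ = q⊗(0,ω) = (-0.8500000, 1.2106605, 1.2449749, -0.0428930)
q + ½dt·q⊗(0,ω), renormalized = (0.6896, 0.0242, 0.5245, 0.4988)
new position p' = (0.2960, 0.5520, 0.1200)
new velocity v' = (-0.1200, 1.2547, 0.4640)

p' = (0.2960, 0.5520, 0.1200)
q' = (0.6896, 0.0242, 0.5245, 0.4988)
v' = (-0.1200, 1.2547, 0.4640)
ω' = (1.5202, 0.6840, 0.9642)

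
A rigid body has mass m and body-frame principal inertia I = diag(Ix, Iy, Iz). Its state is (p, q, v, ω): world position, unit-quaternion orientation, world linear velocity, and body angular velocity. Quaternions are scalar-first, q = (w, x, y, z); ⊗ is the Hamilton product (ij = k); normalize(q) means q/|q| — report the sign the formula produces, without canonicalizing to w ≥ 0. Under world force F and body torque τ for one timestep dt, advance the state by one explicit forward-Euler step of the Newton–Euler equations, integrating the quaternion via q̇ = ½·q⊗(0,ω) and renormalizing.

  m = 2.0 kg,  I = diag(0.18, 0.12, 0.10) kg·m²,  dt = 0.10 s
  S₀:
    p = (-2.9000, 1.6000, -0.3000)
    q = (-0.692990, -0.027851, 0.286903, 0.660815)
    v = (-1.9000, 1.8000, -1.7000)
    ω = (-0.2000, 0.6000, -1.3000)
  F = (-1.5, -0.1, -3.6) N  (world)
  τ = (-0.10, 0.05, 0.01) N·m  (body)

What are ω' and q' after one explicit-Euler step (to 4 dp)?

ω' = (-0.2642, 0.6243, -1.2972)
q' = (-0.6572, -0.0592, 0.2570, 0.7061)

α = I⁻¹(τ − ω×Iω) = (-0.6422, 0.2433, 0.0280)
ω' = ω + α·dt = (-0.2642, 0.6243, -1.2972)
Hamilton product q⊗(0,ω) = (0.6813475, -0.6308649, -0.5841633, 0.9415570)
q + ½dt·q⊗(0,ω), renormalized = (-0.6572, -0.0592, 0.2570, 0.7061)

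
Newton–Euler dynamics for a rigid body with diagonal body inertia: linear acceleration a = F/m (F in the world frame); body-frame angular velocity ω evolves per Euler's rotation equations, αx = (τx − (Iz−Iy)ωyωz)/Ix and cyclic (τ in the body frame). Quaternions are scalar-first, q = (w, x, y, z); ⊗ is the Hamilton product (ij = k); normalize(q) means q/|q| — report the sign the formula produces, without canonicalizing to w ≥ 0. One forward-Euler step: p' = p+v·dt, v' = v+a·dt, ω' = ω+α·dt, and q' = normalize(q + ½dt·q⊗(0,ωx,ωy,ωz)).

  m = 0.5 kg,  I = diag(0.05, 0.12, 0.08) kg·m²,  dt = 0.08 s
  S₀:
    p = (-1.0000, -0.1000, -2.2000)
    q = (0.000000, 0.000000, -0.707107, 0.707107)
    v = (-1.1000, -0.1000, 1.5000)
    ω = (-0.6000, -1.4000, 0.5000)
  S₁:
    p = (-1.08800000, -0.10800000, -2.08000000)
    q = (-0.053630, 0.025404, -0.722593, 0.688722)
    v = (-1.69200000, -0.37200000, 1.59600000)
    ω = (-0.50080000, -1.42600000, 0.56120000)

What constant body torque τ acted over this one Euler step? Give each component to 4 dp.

τ = (0.0900, -0.0300, 0.1200)

Δω = ω₁−ω₀ = (0.09920000, -0.02600000, 0.06120000)
precession coupling = (0.0280, 0.0090, 0.0588)
τ = I·(Δω/dt) + ω₀×(Iω₀) = (0.0900, -0.0300, 0.1200)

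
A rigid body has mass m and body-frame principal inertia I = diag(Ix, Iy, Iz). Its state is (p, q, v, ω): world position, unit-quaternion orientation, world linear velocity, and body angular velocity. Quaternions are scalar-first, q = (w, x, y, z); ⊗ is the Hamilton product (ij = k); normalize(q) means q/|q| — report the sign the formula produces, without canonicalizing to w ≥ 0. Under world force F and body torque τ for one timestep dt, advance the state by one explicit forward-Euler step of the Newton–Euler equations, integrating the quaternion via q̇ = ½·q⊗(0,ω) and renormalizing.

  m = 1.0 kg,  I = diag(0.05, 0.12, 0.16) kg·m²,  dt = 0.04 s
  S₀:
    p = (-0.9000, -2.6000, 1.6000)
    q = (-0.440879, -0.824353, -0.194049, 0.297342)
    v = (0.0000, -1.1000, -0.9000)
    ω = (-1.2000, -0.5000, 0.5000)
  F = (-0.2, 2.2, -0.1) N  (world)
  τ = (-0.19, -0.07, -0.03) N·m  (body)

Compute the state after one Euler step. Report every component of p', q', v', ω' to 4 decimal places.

(τ − ω×Iω)/I = (-3.6000, -1.1333, -0.4500)
ω' = ω + α·dt = (-1.3440, -0.5453, 0.4820)
q⊗(0,ω) = (-1.2349191, 0.5807013, 0.2758056, -0.0411218)
q' = normalize(q + ½dt·q⊗(0,ω)) = (-0.4654, -0.8124, -0.1885, 0.2964)
new position p' = (-0.9000, -2.6440, 1.5640)
new velocity v' = (-0.0080, -1.0120, -0.9040)

p' = (-0.9000, -2.6440, 1.5640)
q' = (-0.4654, -0.8124, -0.1885, 0.2964)
v' = (-0.0080, -1.0120, -0.9040)
ω' = (-1.3440, -0.5453, 0.4820)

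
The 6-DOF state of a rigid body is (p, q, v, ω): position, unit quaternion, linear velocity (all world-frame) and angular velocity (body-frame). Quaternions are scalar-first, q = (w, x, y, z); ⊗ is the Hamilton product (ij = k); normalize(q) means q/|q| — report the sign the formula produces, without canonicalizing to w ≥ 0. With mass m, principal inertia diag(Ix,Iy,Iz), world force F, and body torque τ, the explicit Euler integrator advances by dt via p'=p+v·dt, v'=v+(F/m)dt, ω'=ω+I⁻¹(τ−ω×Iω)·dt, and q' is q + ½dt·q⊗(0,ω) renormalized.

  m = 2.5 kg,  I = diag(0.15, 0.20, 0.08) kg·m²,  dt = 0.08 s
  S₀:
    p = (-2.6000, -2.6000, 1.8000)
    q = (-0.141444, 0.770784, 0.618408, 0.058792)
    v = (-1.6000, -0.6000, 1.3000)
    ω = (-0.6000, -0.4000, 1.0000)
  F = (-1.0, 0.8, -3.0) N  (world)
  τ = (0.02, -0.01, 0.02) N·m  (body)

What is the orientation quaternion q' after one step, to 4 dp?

Hamilton product q⊗(0,ω) = (0.6510416, 0.7267912, -0.7494816, -0.0787128)
q + ½dt·q⊗(0,ω), renormalized = (-0.1153, 0.7989, 0.5877, 0.0556)

q' = (-0.1153, 0.7989, 0.5877, 0.0556)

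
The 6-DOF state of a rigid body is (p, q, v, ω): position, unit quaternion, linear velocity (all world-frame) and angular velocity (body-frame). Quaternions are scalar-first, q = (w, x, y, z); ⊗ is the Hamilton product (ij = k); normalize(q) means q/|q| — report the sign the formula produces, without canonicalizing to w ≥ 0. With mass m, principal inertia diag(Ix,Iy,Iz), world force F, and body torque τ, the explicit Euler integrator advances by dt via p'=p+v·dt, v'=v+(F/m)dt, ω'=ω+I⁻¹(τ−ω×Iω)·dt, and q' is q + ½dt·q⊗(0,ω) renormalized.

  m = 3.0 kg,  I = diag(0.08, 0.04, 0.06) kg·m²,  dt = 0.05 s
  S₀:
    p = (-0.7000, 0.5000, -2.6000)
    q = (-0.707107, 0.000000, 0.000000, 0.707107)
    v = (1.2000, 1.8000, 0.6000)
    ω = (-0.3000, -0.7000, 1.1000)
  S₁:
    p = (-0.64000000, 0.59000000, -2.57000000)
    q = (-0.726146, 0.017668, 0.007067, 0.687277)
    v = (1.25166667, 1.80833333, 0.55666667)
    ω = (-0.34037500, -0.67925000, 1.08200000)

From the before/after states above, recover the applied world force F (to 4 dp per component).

F = (3.1000, 0.5000, -2.6000)

v₁ − v₀ = (0.05166667, 0.00833333, -0.04333333)
m·(v₁−v₀)/dt = (3.1000, 0.5000, -2.6000)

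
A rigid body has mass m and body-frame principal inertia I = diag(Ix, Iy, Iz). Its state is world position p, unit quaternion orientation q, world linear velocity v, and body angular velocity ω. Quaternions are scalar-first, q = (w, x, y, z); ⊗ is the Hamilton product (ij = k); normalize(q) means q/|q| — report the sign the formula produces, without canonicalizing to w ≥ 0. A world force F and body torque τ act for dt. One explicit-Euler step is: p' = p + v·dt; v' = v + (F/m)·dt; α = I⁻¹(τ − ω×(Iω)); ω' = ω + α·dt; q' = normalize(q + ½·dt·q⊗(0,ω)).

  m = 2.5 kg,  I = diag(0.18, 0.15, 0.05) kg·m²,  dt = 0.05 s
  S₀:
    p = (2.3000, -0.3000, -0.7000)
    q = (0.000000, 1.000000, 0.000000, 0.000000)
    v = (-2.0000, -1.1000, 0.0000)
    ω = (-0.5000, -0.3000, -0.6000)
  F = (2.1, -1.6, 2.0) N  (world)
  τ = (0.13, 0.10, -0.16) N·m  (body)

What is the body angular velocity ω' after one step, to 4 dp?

α = I⁻¹(τ − ω×Iω) = (0.8222, 0.4067, -3.1100)
ω + α·dt = (-0.4589, -0.2797, -0.7555)

ω' = (-0.4589, -0.2797, -0.7555)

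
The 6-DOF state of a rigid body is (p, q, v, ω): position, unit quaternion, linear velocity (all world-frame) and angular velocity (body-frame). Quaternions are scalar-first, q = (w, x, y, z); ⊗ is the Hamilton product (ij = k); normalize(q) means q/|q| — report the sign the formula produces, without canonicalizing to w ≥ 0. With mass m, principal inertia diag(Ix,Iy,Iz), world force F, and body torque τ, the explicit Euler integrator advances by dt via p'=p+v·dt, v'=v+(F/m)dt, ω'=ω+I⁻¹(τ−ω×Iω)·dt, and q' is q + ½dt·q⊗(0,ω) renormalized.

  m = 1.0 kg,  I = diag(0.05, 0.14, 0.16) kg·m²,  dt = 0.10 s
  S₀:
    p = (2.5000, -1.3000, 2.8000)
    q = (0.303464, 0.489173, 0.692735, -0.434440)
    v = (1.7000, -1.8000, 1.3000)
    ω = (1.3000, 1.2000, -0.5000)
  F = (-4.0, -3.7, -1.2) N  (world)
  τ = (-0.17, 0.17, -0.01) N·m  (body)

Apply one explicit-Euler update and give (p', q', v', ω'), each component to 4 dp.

linear accel F/m = (-4.0000, -3.7000, -1.2000)
p' = p + v·dt = (2.6700, -1.4800, 2.9300)
v' = v + a·dt = (1.3000, -2.1700, 1.1800)
(τ − ω×Iω)/I = (-3.1600, 0.7036, -0.9400)
ω' = ω + α·dt = (0.9840, 1.2704, -0.5940)
2q̇ = q⊗(0,ω) = (-1.6844269, 0.5694637, 0.0439713, -0.4652799)
q + ½dt·q⊗(0,ω), renormalized = (0.2183, 0.5155, 0.6920, -0.4558)

p' = (2.6700, -1.4800, 2.9300)
q' = (0.2183, 0.5155, 0.6920, -0.4558)
v' = (1.3000, -2.1700, 1.1800)
ω' = (0.9840, 1.2704, -0.5940)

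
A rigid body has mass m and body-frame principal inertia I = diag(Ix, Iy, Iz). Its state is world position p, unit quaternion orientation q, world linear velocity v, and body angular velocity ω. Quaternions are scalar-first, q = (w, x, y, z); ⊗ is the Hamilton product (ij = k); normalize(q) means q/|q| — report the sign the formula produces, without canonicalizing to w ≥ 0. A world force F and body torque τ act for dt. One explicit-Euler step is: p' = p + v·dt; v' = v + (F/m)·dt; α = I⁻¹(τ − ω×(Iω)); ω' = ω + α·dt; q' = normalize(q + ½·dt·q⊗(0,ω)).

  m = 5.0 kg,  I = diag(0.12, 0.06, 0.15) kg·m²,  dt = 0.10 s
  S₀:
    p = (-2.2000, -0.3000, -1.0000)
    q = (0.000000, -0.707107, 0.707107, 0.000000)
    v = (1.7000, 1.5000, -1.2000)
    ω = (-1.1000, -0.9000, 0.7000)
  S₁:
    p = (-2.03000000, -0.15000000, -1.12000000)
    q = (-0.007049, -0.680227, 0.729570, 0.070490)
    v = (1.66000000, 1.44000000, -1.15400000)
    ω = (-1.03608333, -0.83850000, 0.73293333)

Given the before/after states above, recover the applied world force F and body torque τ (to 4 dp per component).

F = (-2.0000, -3.0000, 2.3000)
τ = (0.0200, 0.0600, -0.0100)

Δv = v₁−v₀ = (-0.04000000, -0.06000000, 0.04600000)
F = m·Δv/dt = (-2.0000, -3.0000, 2.3000)
Δω = ω₁−ω₀ = (0.06391667, 0.06150000, 0.03293333)
applied torque τ = (0.0200, 0.0600, -0.0100)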